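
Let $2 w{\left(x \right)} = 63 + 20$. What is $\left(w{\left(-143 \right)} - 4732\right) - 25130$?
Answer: $- \frac{59641}{2} \approx -29821.0$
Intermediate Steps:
$w{\left(x \right)} = \frac{83}{2}$ ($w{\left(x \right)} = \frac{63 + 20}{2} = \frac{1}{2} \cdot 83 = \frac{83}{2}$)
$\left(w{\left(-143 \right)} - 4732\right) - 25130 = \left(\frac{83}{2} - 4732\right) - 25130 = - \frac{9381}{2} - 25130 = - \frac{59641}{2}$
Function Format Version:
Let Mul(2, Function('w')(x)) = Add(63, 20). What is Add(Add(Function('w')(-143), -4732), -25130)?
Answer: Rational(-59641, 2) ≈ -29821.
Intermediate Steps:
Function('w')(x) = Rational(83, 2) (Function('w')(x) = Mul(Rational(1, 2), Add(63, 20)) = Mul(Rational(1, 2), 83) = Rational(83, 2))
Add(Add(Function('w')(-143), -4732), -25130) = Add(Add(Rational(83, 2), -4732), -25130) = Add(Rational(-9381, 2), -25130) = Rational(-59641, 2)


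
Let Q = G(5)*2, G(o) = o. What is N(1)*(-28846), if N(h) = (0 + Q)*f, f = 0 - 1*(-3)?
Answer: -865380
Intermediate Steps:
Q = 10 (Q = 5*2 = 10)
f = 3 (f = 0 + 3 = 3)
N(h) = 30 (N(h) = (0 + 10)*3 = 10*3 = 30)
N(1)*(-28846) = 30*(-28846) = -865380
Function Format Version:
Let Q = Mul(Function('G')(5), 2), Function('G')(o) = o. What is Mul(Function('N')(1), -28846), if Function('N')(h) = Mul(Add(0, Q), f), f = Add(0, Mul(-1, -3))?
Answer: -865380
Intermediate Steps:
Q = 10 (Q = Mul(5, 2) = 10)
f = 3 (f = Add(0, 3) = 3)
Function('N')(h) = 30 (Function('N')(h) = Mul(Add(0, 10), 3) = Mul(10, 3) = 30)
Mul(Function('N')(1), -28846) = Mul(30, -28846) = -865380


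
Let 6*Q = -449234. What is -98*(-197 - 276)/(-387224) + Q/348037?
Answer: -67687907251/202152418932 ≈ -0.33484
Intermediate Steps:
Q = -224617/3 (Q = (⅙)*(-449234) = -224617/3 ≈ -74872.)
-98*(-197 - 276)/(-387224) + Q/348037 = -98*(-197 - 276)/(-387224) - 224617/3/348037 = -98*(-473)*(-1/387224) - 224617/3*1/348037 = 46354*(-1/387224) - 224617/1044111 = -23177/193612 - 224617/1044111 = -67687907251/202152418932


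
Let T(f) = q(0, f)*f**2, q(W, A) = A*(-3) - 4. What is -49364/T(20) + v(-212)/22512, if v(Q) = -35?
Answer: 2478541/1286400 ≈ 1.9267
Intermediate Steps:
q(W, A) = -4 - 3*A (q(W, A) = -3*A - 4 = -4 - 3*A)
T(f) = f**2*(-4 - 3*f) (T(f) = (-4 - 3*f)*f**2 = f**2*(-4 - 3*f))
-49364/T(20) + v(-212)/22512 = -49364*1/(400*(-4 - 3*20)) - 35/22512 = -49364*1/(400*(-4 - 60)) - 35*1/22512 = -49364/(400*(-64)) - 5/3216 = -49364/(-25600) - 5/3216 = -49364*(-1/25600) - 5/3216 = 12341/6400 - 5/3216 = 2478541/1286400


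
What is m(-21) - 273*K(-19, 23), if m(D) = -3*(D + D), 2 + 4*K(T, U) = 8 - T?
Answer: -6321/4 ≈ -1580.3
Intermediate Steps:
K(T, U) = 3/2 - T/4 (K(T, U) = -½ + (8 - T)/4 = -½ + (2 - T/4) = 3/2 - T/4)
m(D) = -6*D
m(-21) - 273*K(-19, 23) = -6*(-21) - 273*(3/2 - ¼*(-19)) = 126 - 273*(3/2 + 19/4) = 126 - 273*25/4 = 126 - 6825/4 = -6321/4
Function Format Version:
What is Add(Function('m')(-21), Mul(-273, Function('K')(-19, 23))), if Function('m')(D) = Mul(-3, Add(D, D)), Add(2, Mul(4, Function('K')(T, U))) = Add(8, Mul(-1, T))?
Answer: Rational(-6321, 4) ≈ -1580.3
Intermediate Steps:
Function('K')(T, U) = Add(Rational(3, 2), Mul(Rational(-1, 4), T)) (Function('K')(T, U) = Add(Rational(-1, 2), Mul(Rational(1, 4), Add(8, Mul(-1, T)))) = Add(Rational(-1, 2), Add(2, Mul(Rational(-1, 4), T))) = Add(Rational(3, 2), Mul(Rational(-1, 4), T)))
Function('m')(D) = Mul(-6, D) (Function('m')(D) = Mul(-3, Mul(2, D)) = Mul(-6, D))
Add(Function('m')(-21), Mul(-273, Function('K')(-19, 23))) = Add(Mul(-6, -21), Mul(-273, Add(Rational(3, 2), Mul(Rational(-1, 4), -19)))) = Add(126, Mul(-273, Add(Rational(3, 2), Rational(19, 4)))) = Add(126, Mul(-273, Rational(25, 4))) = Add(126, Rational(-6825, 4)) = Rational(-6321, 4)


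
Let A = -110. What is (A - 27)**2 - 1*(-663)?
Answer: 19432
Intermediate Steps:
(A - 27)**2 - 1*(-663) = (-110 - 27)**2 - 1*(-663) = (-137)**2 + 663 = 18769 + 663 = 19432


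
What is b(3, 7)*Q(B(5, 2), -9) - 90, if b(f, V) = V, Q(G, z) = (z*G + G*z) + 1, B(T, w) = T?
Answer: -713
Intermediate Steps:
Q(G, z) = 1 + 2*G*z (Q(G, z) = (G*z + G*z) + 1 = 2*G*z + 1 = 1 + 2*G*z)
b(3, 7)*Q(B(5, 2), -9) - 90 = 7*(1 + 2*5*(-9)) - 90 = 7*(1 - 90) - 90 = 7*(-89) - 90 = -623 - 90 = -713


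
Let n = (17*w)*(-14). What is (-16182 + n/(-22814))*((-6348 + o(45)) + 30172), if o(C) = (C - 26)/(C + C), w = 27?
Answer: -2586816880223/6710 ≈ -3.8552e+8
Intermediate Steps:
n = -6426 (n = (17*27)*(-14) = 459*(-14) = -6426)
o(C) = (-26 + C)/(2*C) (o(C) = (-26 + C)/((2*C)) = (-26 + C)*(1/(2*C)) = (-26 + C)/(2*C))
(-16182 + n/(-22814))*((-6348 + o(45)) + 30172) = (-16182 - 6426/(-22814))*((-6348 + (½)*(-26 + 45)/45) + 30172) = (-16182 - 6426*(-1/22814))*((-6348 + (½)*(1/45)*19) + 30172) = (-16182 + 189/671)*((-6348 + 19/90) + 30172) = -10857933*(-571301/90 + 30172)/671 = -10857933/671*2144179/90 = -2586816880223/6710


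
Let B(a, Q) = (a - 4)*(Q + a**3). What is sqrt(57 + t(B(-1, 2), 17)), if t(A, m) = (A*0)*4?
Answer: sqrt(57) ≈ 7.5498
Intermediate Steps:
B(a, Q) = (-4 + a)*(Q + a**3)
t(A, m) = 0 (t(A, m) = 0*4 = 0)
sqrt(57 + t(B(-1, 2), 17)) = sqrt(57 + 0) = sqrt(57)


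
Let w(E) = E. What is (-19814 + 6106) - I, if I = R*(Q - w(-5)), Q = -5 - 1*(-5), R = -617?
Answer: -10623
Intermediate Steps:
Q = 0 (Q = -5 + 5 = 0)
I = -3085 (I = -617*(0 - 1*(-5)) = -617*(0 + 5) = -617*5 = -3085)
(-19814 + 6106) - I = (-19814 + 6106) - 1*(-3085) = -13708 + 3085 = -10623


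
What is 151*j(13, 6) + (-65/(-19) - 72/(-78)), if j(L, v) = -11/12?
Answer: -397391/2964 ≈ -134.07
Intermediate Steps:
j(L, v) = -11/12 (j(L, v) = -11*1/12 = -11/12)
151*j(13, 6) + (-65/(-19) - 72/(-78)) = 151*(-11/12) + (-65/(-19) - 72/(-78)) = -1661/12 + (-65*(-1/19) - 72*(-1/78)) = -1661/12 + (65/19 + 12/13) = -1661/12 + 1073/247 = -397391/2964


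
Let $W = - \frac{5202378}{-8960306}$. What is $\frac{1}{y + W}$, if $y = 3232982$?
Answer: $\frac{4480153}{14484256607435} \approx 3.0931 \cdot 10^{-7}$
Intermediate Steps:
$W = \frac{2601189}{4480153}$ ($W = \left(-5202378\right) \left(- \frac{1}{8960306}\right) = \frac{2601189}{4480153} \approx 0.5806$)
$\frac{1}{y + W} = \frac{1}{3232982 + \frac{2601189}{4480153}} = \frac{1}{\frac{14484256607435}{4480153}} = \frac{4480153}{14484256607435}$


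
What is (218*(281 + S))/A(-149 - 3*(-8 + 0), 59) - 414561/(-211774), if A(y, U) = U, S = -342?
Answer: -146932187/657614 ≈ -223.43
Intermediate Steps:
(218*(281 + S))/A(-149 - 3*(-8 + 0), 59) - 414561/(-211774) = (218*(281 - 342))/59 - 414561/(-211774) = (218*(-61))*(1/59) - 414561*(-1/211774) = -13298*1/59 + 21819/11146 = -13298/59 + 21819/11146 = -146932187/657614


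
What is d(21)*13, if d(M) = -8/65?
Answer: -8/5 ≈ -1.6000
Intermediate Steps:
d(M) = -8/65 (d(M) = -8*1/65 = -8/65)
d(21)*13 = -8/65*13 = -8/5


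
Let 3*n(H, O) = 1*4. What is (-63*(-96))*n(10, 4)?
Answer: 8064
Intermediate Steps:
n(H, O) = 4/3 (n(H, O) = (1*4)/3 = (1/3)*4 = 4/3)
(-63*(-96))*n(10, 4) = -63*(-96)*(4/3) = 6048*(4/3) = 8064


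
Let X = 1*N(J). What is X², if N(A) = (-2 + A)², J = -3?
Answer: 625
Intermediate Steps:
X = 25 (X = 1*(-2 - 3)² = 1*(-5)² = 1*25 = 25)
X² = 25² = 625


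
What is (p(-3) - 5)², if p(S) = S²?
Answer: 16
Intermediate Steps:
(p(-3) - 5)² = ((-3)² - 5)² = (9 - 5)² = 4² = 16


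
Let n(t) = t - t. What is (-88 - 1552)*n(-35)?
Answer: 0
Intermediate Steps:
n(t) = 0
(-88 - 1552)*n(-35) = (-88 - 1552)*0 = -1640*0 = 0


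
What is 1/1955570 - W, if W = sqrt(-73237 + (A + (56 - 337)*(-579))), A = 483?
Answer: 1/1955570 - sqrt(89945) ≈ -299.91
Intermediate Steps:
W = sqrt(89945) (W = sqrt(-73237 + (483 + (56 - 337)*(-579))) = sqrt(-73237 + (483 - 281*(-579))) = sqrt(-73237 + (483 + 162699)) = sqrt(-73237 + 163182) = sqrt(89945) ≈ 299.91)
1/1955570 - W = 1/1955570 - sqrt(89945)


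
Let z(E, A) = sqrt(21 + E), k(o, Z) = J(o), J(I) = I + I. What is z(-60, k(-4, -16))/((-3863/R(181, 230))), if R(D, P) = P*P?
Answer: -52900*I*sqrt(39)/3863 ≈ -85.519*I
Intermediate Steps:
J(I) = 2*I
R(D, P) = P**2
k(o, Z) = 2*o
z(-60, k(-4, -16))/((-3863/R(181, 230))) = sqrt(21 - 60)/((-3863/(230**2))) = sqrt(-39)/((-3863/52900)) = (I*sqrt(39))/((-3863*1/52900)) = (I*sqrt(39))/(-3863/52900) = (I*sqrt(39))*(-52900/3863) = -52900*I*sqrt(39)/3863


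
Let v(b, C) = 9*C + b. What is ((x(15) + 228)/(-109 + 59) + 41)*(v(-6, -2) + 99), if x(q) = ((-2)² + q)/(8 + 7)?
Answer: 27311/10 ≈ 2731.1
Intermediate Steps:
v(b, C) = b + 9*C
x(q) = 4/15 + q/15 (x(q) = (4 + q)/15 = (4 + q)*(1/15) = 4/15 + q/15)
((x(15) + 228)/(-109 + 59) + 41)*(v(-6, -2) + 99) = (((4/15 + (1/15)*15) + 228)/(-109 + 59) + 41)*((-6 + 9*(-2)) + 99) = (((4/15 + 1) + 228)/(-50) + 41)*((-6 - 18) + 99) = ((19/15 + 228)*(-1/50) + 41)*(-24 + 99) = ((3439/15)*(-1/50) + 41)*75 = (-3439/750 + 41)*75 = (27311/750)*75 = 27311/10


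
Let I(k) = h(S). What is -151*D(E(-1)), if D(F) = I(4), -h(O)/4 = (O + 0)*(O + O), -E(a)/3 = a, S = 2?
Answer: 4832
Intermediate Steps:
E(a) = -3*a
h(O) = -8*O**2 (h(O) = -4*(O + 0)*(O + O) = -4*O*2*O = -8*O**2)
I(k) = -32 (I(k) = -8*2**2 = -8*4 = -32)
D(F) = -32
-151*D(E(-1)) = -151*(-32) = 4832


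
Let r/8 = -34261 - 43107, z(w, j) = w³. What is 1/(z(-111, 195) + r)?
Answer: -1/1986575 ≈ -5.0338e-7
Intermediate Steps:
r = -618944 (r = 8*(-34261 - 43107) = 8*(-77368) = -618944)
1/(z(-111, 195) + r) = 1/((-111)³ - 618944) = 1/(-1367631 - 618944) = 1/(-1986575) = -1/1986575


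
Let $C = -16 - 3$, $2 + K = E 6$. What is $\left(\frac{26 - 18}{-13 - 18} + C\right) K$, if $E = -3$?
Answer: $\frac{11940}{31} \approx 385.16$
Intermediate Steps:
$K = -20$ ($K = -2 - 18 = -20$)
$C = -19$ ($C = -16 - 3 = -19$)
$\left(\frac{26 - 18}{-13 - 18} + C\right) K = \left(\frac{26 - 18}{-13 - 18} - 19\right) \left(-20\right) = \left(\frac{8}{-31} - 19\right) \left(-20\right) = \left(8 \left(- \frac{1}{31}\right) - 19\right) \left(-20\right) = \left(- \frac{8}{31} - 19\right) \left(-20\right) = \left(- \frac{597}{31}\right) \left(-20\right) = \frac{11940}{31}$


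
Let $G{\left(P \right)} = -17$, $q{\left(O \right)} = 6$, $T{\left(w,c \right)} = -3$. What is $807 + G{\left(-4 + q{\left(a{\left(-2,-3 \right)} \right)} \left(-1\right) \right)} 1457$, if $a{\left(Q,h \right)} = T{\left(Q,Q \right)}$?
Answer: $-23962$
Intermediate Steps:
$a{\left(Q,h \right)} = -3$
$807 + G{\left(-4 + q{\left(a{\left(-2,-3 \right)} \right)} \left(-1\right) \right)} 1457 = 807 - 24769 = -23962$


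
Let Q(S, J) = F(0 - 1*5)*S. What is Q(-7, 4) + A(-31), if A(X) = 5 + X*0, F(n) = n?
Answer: 40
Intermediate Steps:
Q(S, J) = -5*S (Q(S, J) = (0 - 1*5)*S = (0 - 5)*S = -5*S)
A(X) = 5 (A(X) = 5 + 0 = 5)
Q(-7, 4) + A(-31) = -5*(-7) + 5 = 35 + 5 = 40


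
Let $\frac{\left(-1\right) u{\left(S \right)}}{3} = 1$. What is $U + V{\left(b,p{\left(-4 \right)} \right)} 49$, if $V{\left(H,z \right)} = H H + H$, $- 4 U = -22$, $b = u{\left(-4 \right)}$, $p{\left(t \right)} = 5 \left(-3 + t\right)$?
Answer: $\frac{599}{2} \approx 299.5$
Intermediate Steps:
$u{\left(S \right)} = -3$ ($u{\left(S \right)} = \left(-3\right) 1 = -3$)
$p{\left(t \right)} = -15 + 5 t$
$b = -3$
$U = \frac{11}{2}$ ($U = \left(- \frac{1}{4}\right) \left(-22\right) = \frac{11}{2} \approx 5.5$)
$V{\left(H,z \right)} = H + H^{2}$ ($V{\left(H,z \right)} = H^{2} + H = H + H^{2}$)
$U + V{\left(b,p{\left(-4 \right)} \right)} 49 = \frac{11}{2} + - 3 \left(1 - 3\right) 49 = \frac{11}{2} + \left(-3\right) \left(-2\right) 49 = \frac{11}{2} + 6 \cdot 49 = \frac{11}{2} + 294 = \frac{599}{2}$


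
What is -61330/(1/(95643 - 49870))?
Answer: -2807258090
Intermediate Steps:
-61330/(1/(95643 - 49870)) = -61330/(1/45773) = -61330/1/45773 = -61330*45773 = -2807258090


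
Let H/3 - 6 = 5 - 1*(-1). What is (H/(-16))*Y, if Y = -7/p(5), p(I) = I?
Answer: 63/20 ≈ 3.1500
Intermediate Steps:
H = 36 (H = 18 + 3*(5 - 1*(-1)) = 18 + 3*(5 + 1) = 18 + 3*6 = 18 + 18 = 36)
Y = -7/5 ≈ -1.4000
(H/(-16))*Y = (36/(-16))*(-7/5) = (36*(-1/16))*(-7/5) = -9/4*(-7/5) = 63/20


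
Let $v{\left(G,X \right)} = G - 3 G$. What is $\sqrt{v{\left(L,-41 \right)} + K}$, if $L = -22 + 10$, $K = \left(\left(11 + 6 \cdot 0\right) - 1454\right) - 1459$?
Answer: $i \sqrt{2878} \approx 53.647 i$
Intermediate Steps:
$K = -2902$ ($K = \left(\left(11 + 0\right) - 1454\right) - 1459 = \left(11 - 1454\right) - 1459 = -1443 - 1459 = -2902$)
$L = -12$
$v{\left(G,X \right)} = - 2 G$
$\sqrt{v{\left(L,-41 \right)} + K} = \sqrt{\left(-2\right) \left(-12\right) - 2902} = \sqrt{24 - 2902} = \sqrt{-2878} = i \sqrt{2878}$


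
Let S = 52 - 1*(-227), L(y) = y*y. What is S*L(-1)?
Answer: 279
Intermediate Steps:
L(y) = y²
S = 279 (S = 52 + 227 = 279)
S*L(-1) = 279*(-1)² = 279*1 = 279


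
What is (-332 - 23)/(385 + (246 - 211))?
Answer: -71/84 ≈ -0.84524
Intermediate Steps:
(-332 - 23)/(385 + (246 - 211)) = -355/(385 + 35) = -355/420 = -355*1/420 = -71/84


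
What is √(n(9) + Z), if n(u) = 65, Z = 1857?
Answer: 31*√2 ≈ 43.841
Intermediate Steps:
√(n(9) + Z) = √(65 + 1857) = √1922 = 31*√2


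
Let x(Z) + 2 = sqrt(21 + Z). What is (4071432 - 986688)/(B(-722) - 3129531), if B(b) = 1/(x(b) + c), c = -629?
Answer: -296194981948034664/300495398814097885 + 237288*I*sqrt(701)/300495398814097885 ≈ -0.98569 + 2.0907e-11*I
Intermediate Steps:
x(Z) = -2 + sqrt(21 + Z)
B(b) = 1/(-631 + sqrt(21 + b)) (B(b) = 1/((-2 + sqrt(21 + b)) - 629) = 1/(-631 + sqrt(21 + b)))
(4071432 - 986688)/(B(-722) - 3129531) = (4071432 - 986688)/(1/(-631 + sqrt(21 - 722)) - 3129531) = 3084744/(1/(-631 + sqrt(-701)) - 3129531) = 3084744/(1/(-631 + I*sqrt(701)) - 3129531) = 3084744/(-3129531 + 1/(-631 + I*sqrt(701)))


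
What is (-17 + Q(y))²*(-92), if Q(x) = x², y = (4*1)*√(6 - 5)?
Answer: -92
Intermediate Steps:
y = 4 (y = 4*√1 = 4*1 = 4)
(-17 + Q(y))²*(-92) = (-17 + 4²)²*(-92) = (-17 + 16)²*(-92) = (-1)²*(-92) = 1*(-92) = -92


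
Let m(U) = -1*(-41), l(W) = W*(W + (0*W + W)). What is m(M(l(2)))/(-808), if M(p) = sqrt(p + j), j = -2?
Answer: -41/808 ≈ -0.050743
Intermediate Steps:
l(W) = 2*W**2 (l(W) = W*(W + (0 + W)) = W*(W + W) = W*(2*W) = 2*W**2)
M(p) = sqrt(-2 + p) (M(p) = sqrt(p - 2) = sqrt(-2 + p))
m(U) = 41
m(M(l(2)))/(-808) = 41/(-808) = 41*(-1/808) = -41/808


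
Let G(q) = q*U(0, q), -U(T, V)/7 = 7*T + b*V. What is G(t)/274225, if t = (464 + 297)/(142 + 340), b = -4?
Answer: 579121/2275323175 ≈ 0.00025452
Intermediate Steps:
t = 761/482 ≈ 1.5788
U(T, V) = -49*T + 28*V (U(T, V) = -7*(7*T - 4*V) = -7*(-4*V + 7*T) = -49*T + 28*V)
G(q) = 28*q² (G(q) = q*(-49*0 + 28*q) = q*(0 + 28*q) = q*(28*q) = 28*q²)
G(t)/274225 = (28*(761/482)²)/274225 = (28*(579121/232324))*(1/274225) = (4053847/58081)*(1/274225) = 579121/2275323175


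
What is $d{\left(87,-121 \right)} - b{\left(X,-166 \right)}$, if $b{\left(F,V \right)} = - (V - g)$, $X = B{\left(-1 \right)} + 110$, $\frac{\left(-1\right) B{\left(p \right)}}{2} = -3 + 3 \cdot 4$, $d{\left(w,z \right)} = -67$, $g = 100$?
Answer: $-333$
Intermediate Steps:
$B{\left(p \right)} = -18$ ($B{\left(p \right)} = - 2 \left(-3 + 3 \cdot 4\right) = - 2 \left(-3 + 12\right) = \left(-2\right) 9 = -18$)
$X = 92$ ($X = -18 + 110 = 92$)
$b{\left(F,V \right)} = 100 - V$ ($b{\left(F,V \right)} = - (V - 100) = - (-100 + V) = 100 - V$)
$d{\left(87,-121 \right)} - b{\left(X,-166 \right)} = -67 - \left(100 - -166\right) = -67 - \left(100 + 166\right) = -67 - 266 = -333$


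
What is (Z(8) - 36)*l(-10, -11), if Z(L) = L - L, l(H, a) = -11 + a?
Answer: 792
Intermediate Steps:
Z(L) = 0
(Z(8) - 36)*l(-10, -11) = (0 - 36)*(-11 - 11) = -36*(-22) = 792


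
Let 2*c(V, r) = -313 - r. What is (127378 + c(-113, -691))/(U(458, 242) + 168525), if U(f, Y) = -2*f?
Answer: 127567/167609 ≈ 0.76110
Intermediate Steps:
c(V, r) = -313/2 - r/2 (c(V, r) = (-313 - r)/2 = -313/2 - r/2)
(127378 + c(-113, -691))/(U(458, 242) + 168525) = (127378 + (-313/2 - ½*(-691)))/(-2*458 + 168525) = (127378 + (-313/2 + 691/2))/(-916 + 168525) = (127378 + 189)/167609 = 127567*(1/167609) = 127567/167609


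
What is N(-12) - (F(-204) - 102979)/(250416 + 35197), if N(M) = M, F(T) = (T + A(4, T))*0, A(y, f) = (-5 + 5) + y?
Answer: -3324377/285613 ≈ -11.639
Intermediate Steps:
A(y, f) = y (A(y, f) = 0 + y = y)
F(T) = 0 (F(T) = (T + 4)*0 = (4 + T)*0 = 0)
N(-12) - (F(-204) - 102979)/(250416 + 35197) = -12 - (0 - 102979)/(250416 + 35197) = -12 - (-102979)/285613 = -12 - 1*(-102979/285613) = -12 + 102979/285613 = -3324377/285613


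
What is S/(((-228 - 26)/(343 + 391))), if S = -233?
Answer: 85511/127 ≈ 673.31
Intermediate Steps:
S/(((-228 - 26)/(343 + 391))) = -233*(343 + 391)/(-228 - 26) = -233/((-254/734)) = -233/((-254*1/734)) = -233/(-127/367) = -233*(-367/127) = 85511/127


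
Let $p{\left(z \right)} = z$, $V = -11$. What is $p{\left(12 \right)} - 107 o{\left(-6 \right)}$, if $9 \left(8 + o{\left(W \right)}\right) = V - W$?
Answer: $\frac{8347}{9} \approx 927.44$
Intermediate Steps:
$o{\left(W \right)} = - \frac{83}{9} - \frac{W}{9}$ ($o{\left(W \right)} = -8 + \frac{-11 - W}{9} = -8 - \left(\frac{11}{9} + \frac{W}{9}\right) = - \frac{83}{9} - \frac{W}{9}$)
$p{\left(12 \right)} - 107 o{\left(-6 \right)} = 12 - 107 \left(- \frac{83}{9} - - \frac{2}{3}\right) = 12 - 107 \left(- \frac{83}{9} + \frac{2}{3}\right) = 12 - - \frac{8239}{9} = 12 + \frac{8239}{9} = \frac{8347}{9}$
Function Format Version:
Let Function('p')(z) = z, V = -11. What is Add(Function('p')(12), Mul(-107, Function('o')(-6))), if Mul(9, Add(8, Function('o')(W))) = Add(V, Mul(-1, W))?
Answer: Rational(8347, 9) ≈ 927.44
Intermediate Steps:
Function('o')(W) = Add(Rational(-83, 9), Mul(Rational(-1, 9), W)) (Function('o')(W) = Add(-8, Mul(Rational(1, 9), Add(-11, Mul(-1, W)))) = Add(-8, Add(Rational(-11, 9), Mul(Rational(-1, 9), W))) = Add(Rational(-83, 9), Mul(Rational(-1, 9), W)))
Add(Function('p')(12), Mul(-107, Function('o')(-6))) = Add(12, Mul(-107, Add(Rational(-83, 9), Mul(Rational(-1, 9), -6)))) = Add(12, Mul(-107, Add(Rational(-83, 9), Rational(2, 3)))) = Add(12, Mul(-107, Rational(-77, 9))) = Add(12, Rational(8239, 9)) = Rational(8347, 9)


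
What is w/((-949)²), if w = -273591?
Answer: -273591/900601 ≈ -0.30379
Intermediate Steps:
w/((-949)²) = -273591/((-949)²) = -273591/900601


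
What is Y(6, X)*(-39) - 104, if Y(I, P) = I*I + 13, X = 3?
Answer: -2015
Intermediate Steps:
Y(I, P) = 13 + I² (Y(I, P) = I² + 13 = 13 + I²)
Y(6, X)*(-39) - 104 = (13 + 6²)*(-39) - 104 = (13 + 36)*(-39) - 104 = 49*(-39) - 104 = -1911 - 104 = -2015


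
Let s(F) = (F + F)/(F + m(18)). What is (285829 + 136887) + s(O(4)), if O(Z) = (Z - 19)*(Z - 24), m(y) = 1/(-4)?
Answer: 506838884/1199 ≈ 4.2272e+5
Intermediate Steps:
m(y) = -¼
O(Z) = (-24 + Z)*(-19 + Z) (O(Z) = (-19 + Z)*(-24 + Z) = (-24 + Z)*(-19 + Z))
s(F) = 2*F/(-¼ + F) (s(F) = (F + F)/(F - ¼) = (2*F)/(-¼ + F) = 2*F/(-¼ + F))
(285829 + 136887) + s(O(4)) = (285829 + 136887) + 8*(456 + 4² - 43*4)/(-1 + 4*(456 + 4² - 43*4)) = 422716 + 8*(456 + 16 - 172)/(-1 + 4*(456 + 16 - 172)) = 422716 + 8*300/(-1 + 4*300) = 422716 + 8*300/(-1 + 1200) = 422716 + 8*300/1199 = 422716 + 8*300*(1/1199) = 422716 + 2400/1199 = 506838884/1199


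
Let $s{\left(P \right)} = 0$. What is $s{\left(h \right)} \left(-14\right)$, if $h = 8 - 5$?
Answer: $0$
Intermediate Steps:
$h = 3$
$s{\left(h \right)} \left(-14\right) = 0 \left(-14\right) = 0$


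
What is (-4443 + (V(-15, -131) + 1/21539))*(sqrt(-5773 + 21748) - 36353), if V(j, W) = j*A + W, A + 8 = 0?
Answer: 3487514330865/21539 - 1439020575*sqrt(71)/21539 ≈ 1.6135e+8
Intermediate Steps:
A = -8 (A = -8 + 0 = -8)
V(j, W) = W - 8*j (V(j, W) = j*(-8) + W = -8*j + W = W - 8*j)
(-4443 + (V(-15, -131) + 1/21539))*(sqrt(-5773 + 21748) - 36353) = (-4443 + ((-131 - 8*(-15)) + 1/21539))*(sqrt(-5773 + 21748) - 36353) = (-4443 + ((-131 + 120) + 1/21539))*(sqrt(15975) - 36353) = (-4443 + (-11 + 1/21539))*(15*sqrt(71) - 36353) = (-4443 - 236928/21539)*(-36353 + 15*sqrt(71)) = -95934705*(-36353 + 15*sqrt(71))/21539 = 3487514330865/21539 - 1439020575*sqrt(71)/21539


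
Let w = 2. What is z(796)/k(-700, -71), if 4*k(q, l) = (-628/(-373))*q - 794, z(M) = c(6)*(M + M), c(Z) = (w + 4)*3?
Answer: -7125792/122627 ≈ -58.109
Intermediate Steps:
c(Z) = 18 (c(Z) = (2 + 4)*3 = 6*3 = 18)
z(M) = 36*M (z(M) = 18*(M + M) = 18*(2*M) = 36*M)
k(q, l) = -397/2 + 157*q/373 (k(q, l) = ((-628/(-373))*q - 794)/4 = ((-628*(-1/373))*q - 794)/4 = (628*q/373 - 794)/4 = (-794 + 628*q/373)/4 = -397/2 + 157*q/373)
z(796)/k(-700, -71) = (36*796)/(-397/2 + (157/373)*(-700)) = 28656/(-397/2 - 109900/373) = 28656/(-367881/746) = 28656*(-746/367881) = -7125792/122627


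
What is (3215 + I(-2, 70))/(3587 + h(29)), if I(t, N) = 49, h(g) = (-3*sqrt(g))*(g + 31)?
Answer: 11707968/11926969 + 587520*sqrt(29)/11926969 ≈ 1.2469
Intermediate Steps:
h(g) = -3*sqrt(g)*(31 + g) (h(g) = (-3*sqrt(g))*(31 + g) = -3*sqrt(g)*(31 + g))
(3215 + I(-2, 70))/(3587 + h(29)) = (3215 + 49)/(3587 + 3*sqrt(29)*(-31 - 1*29)) = 3264/(3587 + 3*sqrt(29)*(-31 - 29)) = 3264/(3587 + 3*sqrt(29)*(-60)) = 3264/(3587 - 180*sqrt(29))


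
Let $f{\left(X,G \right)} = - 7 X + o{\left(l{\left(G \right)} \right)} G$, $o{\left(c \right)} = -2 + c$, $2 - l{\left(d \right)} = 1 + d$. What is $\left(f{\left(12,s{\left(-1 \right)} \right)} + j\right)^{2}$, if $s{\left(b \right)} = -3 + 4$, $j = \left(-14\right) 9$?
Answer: $44944$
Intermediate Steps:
$j = -126$
$s{\left(b \right)} = 1$
$l{\left(d \right)} = 1 - d$ ($l{\left(d \right)} = 2 - \left(1 + d\right) = 1 - d$)
$f{\left(X,G \right)} = - 7 X + G \left(-1 - G\right)$ ($f{\left(X,G \right)} = - 7 X + \left(-2 - \left(-1 + G\right)\right) G = - 7 X + \left(-1 - G\right) G = - 7 X + G \left(-1 - G\right)$)
$\left(f{\left(12,s{\left(-1 \right)} \right)} + j\right)^{2} = \left(\left(\left(-7\right) 12 - 1 \left(1 + 1\right)\right) - 126\right)^{2} = \left(\left(-84 - 1 \cdot 2\right) - 126\right)^{2} = \left(\left(-84 - 2\right) - 126\right)^{2} = \left(-86 - 126\right)^{2} = \left(-212\right)^{2} = 44944$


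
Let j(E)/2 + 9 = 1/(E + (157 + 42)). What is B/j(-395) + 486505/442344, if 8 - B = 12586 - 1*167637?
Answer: -6720904311683/780737160 ≈ -8608.4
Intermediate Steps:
B = 155059 (B = 8 - (12586 - 1*167637) = 8 - (12586 - 167637) = 8 - 1*(-155051) = 8 + 155051 = 155059)
j(E) = -18 + 2/(199 + E) (j(E) = -18 + 2/(E + (157 + 42)) = -18 + 2/(E + 199) = -18 + 2/(199 + E))
B/j(-395) + 486505/442344 = 155059/((2*(-1790 - 9*(-395))/(199 - 395))) + 486505/442344 = 155059/((2*(-1790 + 3555)/(-196))) + 486505*(1/442344) = 155059/((2*(-1/196)*1765)) + 486505/442344 = 155059/(-1765/98) + 486505/442344 = 155059*(-98/1765) + 486505/442344 = -15195782/1765 + 486505/442344 = -6720904311683/780737160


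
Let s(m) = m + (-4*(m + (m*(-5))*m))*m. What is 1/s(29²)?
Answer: 1/11893638137 ≈ 8.4079e-11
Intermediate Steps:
s(m) = m + m*(-4*m + 20*m²) (s(m) = m + (-4*(m + (-5*m)*m))*m = m + (-4*(m - 5*m²))*m = m + (-4*m + 20*m²)*m = m + m*(-4*m + 20*m²))
1/s(29²) = 1/(29²*(1 - 4*29² + 20*(29²)²)) = 1/(841*(1 - 4*841 + 20*841²)) = 1/(841*(1 - 3364 + 20*707281)) = 1/(841*(1 - 3364 + 14145620)) = 1/(841*14142257) = 1/11893638137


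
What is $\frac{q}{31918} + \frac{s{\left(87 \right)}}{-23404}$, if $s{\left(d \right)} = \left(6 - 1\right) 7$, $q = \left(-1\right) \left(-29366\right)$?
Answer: $\frac{343082367}{373504436} \approx 0.91855$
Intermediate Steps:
$q = 29366$
$s{\left(d \right)} = 35$ ($s{\left(d \right)} = 5 \cdot 7 = 35$)
$\frac{q}{31918} + \frac{s{\left(87 \right)}}{-23404} = \frac{29366}{31918} + \frac{35}{-23404} = 29366 \cdot \frac{1}{31918} + 35 \left(- \frac{1}{23404}\right) = \frac{14683}{15959} - \frac{35}{23404} = \frac{343082367}{373504436}$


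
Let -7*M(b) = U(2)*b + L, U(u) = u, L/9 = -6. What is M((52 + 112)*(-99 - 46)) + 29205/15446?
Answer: 105092897/15446 ≈ 6803.9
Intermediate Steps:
L = -54 (L = 9*(-6) = -54)
M(b) = 54/7 - 2*b/7 (M(b) = -(2*b - 54)/7 = -(-54 + 2*b)/7 = 54/7 - 2*b/7)
M((52 + 112)*(-99 - 46)) + 29205/15446 = (54/7 - 2*(52 + 112)*(-99 - 46)/7) + 29205/15446 = (54/7 - 328*(-145)/7) + 29205*(1/15446) = (54/7 - 2/7*(-23780)) + 29205/15446 = (54/7 + 47560/7) + 29205/15446 = 6802 + 29205/15446 = 105092897/15446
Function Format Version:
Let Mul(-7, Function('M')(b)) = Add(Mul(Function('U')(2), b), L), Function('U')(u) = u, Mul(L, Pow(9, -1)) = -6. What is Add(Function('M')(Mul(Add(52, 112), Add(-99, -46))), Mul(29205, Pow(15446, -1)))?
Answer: Rational(105092897, 15446) ≈ 6803.9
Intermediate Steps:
L = -54 (L = Mul(9, -6) = -54)
Function('M')(b) = Add(Rational(54, 7), Mul(Rational(-2, 7), b)) (Function('M')(b) = Mul(Rational(-1, 7), Add(Mul(2, b), -54)) = Mul(Rational(-1, 7), Add(-54, Mul(2, b))) = Add(Rational(54, 7), Mul(Rational(-2, 7), b)))
Add(Function('M')(Mul(Add(52, 112), Add(-99, -46))), Mul(29205, Pow(15446, -1))) = Add(Add(Rational(54, 7), Mul(Rational(-2, 7), Mul(Add(52, 112), Add(-99, -46)))), Mul(29205, Pow(15446, -1))) = Add(Add(Rational(54, 7), Mul(Rational(-2, 7), Mul(164, -145))), Mul(29205, Rational(1, 15446))) = Add(Add(Rational(54, 7), Mul(Rational(-2, 7), -23780)), Rational(29205, 15446)) = Add(Add(Rational(54, 7), Rational(47560, 7)), Rational(29205, 15446)) = Add(6802, Rational(29205, 15446)) = Rational(105092897, 15446)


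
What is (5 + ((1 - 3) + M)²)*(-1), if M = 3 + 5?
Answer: -41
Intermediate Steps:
M = 8
(5 + ((1 - 3) + M)²)*(-1) = (5 + ((1 - 3) + 8)²)*(-1) = (5 + (-2 + 8)²)*(-1) = (5 + 6²)*(-1) = (5 + 36)*(-1) = 41*(-1) = -41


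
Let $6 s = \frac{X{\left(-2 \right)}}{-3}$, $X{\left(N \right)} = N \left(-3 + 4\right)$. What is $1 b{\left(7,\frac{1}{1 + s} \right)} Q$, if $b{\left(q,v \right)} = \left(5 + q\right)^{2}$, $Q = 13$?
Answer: $1872$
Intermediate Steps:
$X{\left(N \right)} = N$ ($X{\left(N \right)} = N 1 = N$)
$s = \frac{1}{9}$ ($s = \frac{\left(-2\right) \frac{1}{-3}}{6} = \frac{\left(-2\right) \left(- \frac{1}{3}\right)}{6} = \frac{1}{6} \cdot \frac{2}{3} = \frac{1}{9} \approx 0.11111$)
$1 b{\left(7,\frac{1}{1 + s} \right)} Q = 1 \left(5 + 7\right)^{2} \cdot 13 = 1 \cdot 12^{2} \cdot 13 = 1 \cdot 144 \cdot 13 = 144 \cdot 13 = 1872$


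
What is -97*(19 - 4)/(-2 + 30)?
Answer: -1455/28 ≈ -51.964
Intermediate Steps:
-97*(19 - 4)/(-2 + 30) = -1455/28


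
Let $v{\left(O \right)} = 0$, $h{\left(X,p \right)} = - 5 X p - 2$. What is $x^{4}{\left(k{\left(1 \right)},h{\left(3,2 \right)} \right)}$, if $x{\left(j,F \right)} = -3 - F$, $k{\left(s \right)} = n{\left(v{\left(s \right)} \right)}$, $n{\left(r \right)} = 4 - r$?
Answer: $707281$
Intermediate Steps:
$h{\left(X,p \right)} = -2 - 5 X p$ ($h{\left(X,p \right)} = - 5 X p - 2 = -2 - 5 X p$)
$k{\left(s \right)} = 4$ ($k{\left(s \right)} = 4 - 0 = 4 + 0 = 4$)
$x^{4}{\left(k{\left(1 \right)},h{\left(3,2 \right)} \right)} = \left(-3 - \left(-2 - 15 \cdot 2\right)\right)^{4} = \left(-3 - \left(-2 - 30\right)\right)^{4} = \left(-3 - -32\right)^{4} = \left(-3 + 32\right)^{4} = 29^{4} = 707281$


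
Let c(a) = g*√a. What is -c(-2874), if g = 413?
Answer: -413*I*√2874 ≈ -22141.0*I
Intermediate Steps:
c(a) = 413*√a
-c(-2874) = -413*√(-2874) = -413*I*√2874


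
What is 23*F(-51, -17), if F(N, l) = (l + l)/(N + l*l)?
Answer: -23/7 ≈ -3.2857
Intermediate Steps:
F(N, l) = 2*l/(N + l²) (F(N, l) = (2*l)/(N + l²) = 2*l/(N + l²))
23*F(-51, -17) = 23*(2*(-17)/(-51 + (-17)²)) = 23*(2*(-17)/(-51 + 289)) = 23*(2*(-17)/238) = 23*(2*(-17)*(1/238)) = 23*(-⅐) = -23/7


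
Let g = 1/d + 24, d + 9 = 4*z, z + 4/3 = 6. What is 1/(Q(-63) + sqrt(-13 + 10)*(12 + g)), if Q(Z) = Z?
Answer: -5887/736284 - 10121*I*sqrt(3)/2208852 ≈ -0.0079956 - 0.0079363*I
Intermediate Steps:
z = 14/3 (z = -4/3 + 6 = 14/3 ≈ 4.6667)
d = 29/3 (d = -9 + 4*(14/3) = -9 + 56/3 = 29/3 ≈ 9.6667)
g = 699/29 (g = 1/(29/3) + 24 = 3/29 + 24 = 699/29 ≈ 24.103)
1/(Q(-63) + sqrt(-13 + 10)*(12 + g)) = 1/(-63 + sqrt(-13 + 10)*(12 + 699/29)) = 1/(-63 + sqrt(-3)*(1047/29)) = 1/(-63 + (I*sqrt(3))*(1047/29)) = 1/(-63 + 1047*I*sqrt(3)/29)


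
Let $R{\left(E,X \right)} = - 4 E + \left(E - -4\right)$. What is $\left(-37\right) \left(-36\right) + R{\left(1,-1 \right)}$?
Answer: $1333$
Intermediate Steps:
$R{\left(E,X \right)} = 4 - 3 E$ ($R{\left(E,X \right)} = - 4 E + \left(E + 4\right) = - 4 E + \left(4 + E\right) = 4 - 3 E$)
$\left(-37\right) \left(-36\right) + R{\left(1,-1 \right)} = \left(-37\right) \left(-36\right) + \left(4 - 3\right) = 1332 + \left(4 - 3\right) = 1332 + 1 = 1333$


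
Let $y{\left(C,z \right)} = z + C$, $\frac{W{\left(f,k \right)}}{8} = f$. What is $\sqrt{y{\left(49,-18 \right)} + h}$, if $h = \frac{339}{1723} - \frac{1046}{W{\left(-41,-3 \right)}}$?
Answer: $\frac{\sqrt{686399671851}}{141286} \approx 5.8639$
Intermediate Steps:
$W{\left(f,k \right)} = 8 f$
$y{\left(C,z \right)} = C + z$
$h = \frac{956725}{282572}$ ($h = \frac{339}{1723} - \frac{1046}{8 \left(-41\right)} = 339 \cdot \frac{1}{1723} - \frac{1046}{-328} = \frac{339}{1723} - - \frac{523}{164} = \frac{339}{1723} + \frac{523}{164} = \frac{956725}{282572} \approx 3.3858$)
$\sqrt{y{\left(49,-18 \right)} + h} = \sqrt{\left(49 - 18\right) + \frac{956725}{282572}} = \sqrt{31 + \frac{956725}{282572}} = \sqrt{\frac{9716457}{282572}} = \frac{\sqrt{686399671851}}{141286}$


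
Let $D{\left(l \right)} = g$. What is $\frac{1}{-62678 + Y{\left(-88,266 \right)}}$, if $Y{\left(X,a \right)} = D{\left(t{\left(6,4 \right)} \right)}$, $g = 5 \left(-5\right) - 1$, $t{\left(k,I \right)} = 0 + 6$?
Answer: $- \frac{1}{62704} \approx -1.5948 \cdot 10^{-5}$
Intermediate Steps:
$t{\left(k,I \right)} = 6$
$g = -26$ ($g = -25 - 1 = -26$)
$D{\left(l \right)} = -26$
$Y{\left(X,a \right)} = -26$
$\frac{1}{-62678 + Y{\left(-88,266 \right)}} = \frac{1}{-62678 - 26} = \frac{1}{-62704} = - \frac{1}{62704}$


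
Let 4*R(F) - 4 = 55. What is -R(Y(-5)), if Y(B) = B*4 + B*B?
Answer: -59/4 ≈ -14.750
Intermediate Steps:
Y(B) = B**2 + 4*B (Y(B) = 4*B + B**2 = B**2 + 4*B)
R(F) = 59/4 (R(F) = 1 + (1/4)*55 = 1 + 55/4 = 59/4)
-R(Y(-5)) = -1*59/4 = -59/4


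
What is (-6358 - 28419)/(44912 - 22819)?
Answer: -34777/22093 ≈ -1.5741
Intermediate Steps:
(-6358 - 28419)/(44912 - 22819) = -34777/22093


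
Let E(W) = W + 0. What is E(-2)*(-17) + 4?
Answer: 38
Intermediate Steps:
E(W) = W
E(-2)*(-17) + 4 = -2*(-17) + 4 = 34 + 4 = 38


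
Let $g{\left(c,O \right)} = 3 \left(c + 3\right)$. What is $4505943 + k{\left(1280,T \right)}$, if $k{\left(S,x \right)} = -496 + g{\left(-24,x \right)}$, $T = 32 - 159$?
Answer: $4505384$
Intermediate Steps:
$g{\left(c,O \right)} = 9 + 3 c$ ($g{\left(c,O \right)} = 3 \left(3 + c\right) = 9 + 3 c$)
$T = -127$ ($T = 32 - 159 = -127$)
$k{\left(S,x \right)} = -559$ ($k{\left(S,x \right)} = -496 + \left(9 + 3 \left(-24\right)\right) = -496 + \left(9 - 72\right) = -496 - 63 = -559$)
$4505943 + k{\left(1280,T \right)} = 4505943 - 559 = 4505384$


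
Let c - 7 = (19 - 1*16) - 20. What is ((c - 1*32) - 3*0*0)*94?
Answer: -3948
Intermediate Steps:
c = -10 (c = 7 + ((19 - 1*16) - 20) = 7 + ((19 - 16) - 20) = 7 + (3 - 20) = 7 - 17 = -10)
((c - 1*32) - 3*0*0)*94 = ((-10 - 1*32) - 3*0*0)*94 = ((-10 - 32) + 0*0)*94 = (-42 + 0)*94 = -42*94 = -3948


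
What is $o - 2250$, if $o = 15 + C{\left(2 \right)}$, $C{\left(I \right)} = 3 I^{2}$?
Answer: $-2223$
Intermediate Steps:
$o = 27$ ($o = 15 + 3 \cdot 2^{2} = 15 + 3 \cdot 4 = 15 + 12 = 27$)
$o - 2250 = 27 - 2250 = -2223$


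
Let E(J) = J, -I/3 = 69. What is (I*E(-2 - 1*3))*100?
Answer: 103500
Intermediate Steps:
I = -207 (I = -3*69 = -207)
(I*E(-2 - 1*3))*100 = -207*(-2 - 1*3)*100 = -207*(-2 - 3)*100 = -207*(-5)*100 = 1035*100 = 103500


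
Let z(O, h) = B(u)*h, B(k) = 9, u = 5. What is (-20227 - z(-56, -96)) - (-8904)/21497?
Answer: -59462501/3071 ≈ -19363.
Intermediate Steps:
z(O, h) = 9*h
(-20227 - z(-56, -96)) - (-8904)/21497 = (-20227 - 9*(-96)) - (-8904)/21497 = (-20227 - 1*(-864)) - (-8904)/21497 = (-20227 + 864) - 1*(-1272/3071) = -19363 + 1272/3071 = -59462501/3071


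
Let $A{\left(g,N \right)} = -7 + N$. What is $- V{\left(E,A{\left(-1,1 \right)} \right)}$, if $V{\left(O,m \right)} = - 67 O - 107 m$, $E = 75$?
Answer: $4383$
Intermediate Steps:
$V{\left(O,m \right)} = - 107 m - 67 O$
$- V{\left(E,A{\left(-1,1 \right)} \right)} = - (- 107 \left(-7 + 1\right) - 5025) = - (\left(-107\right) \left(-6\right) - 5025) = - (642 - 5025) = \left(-1\right) \left(-4383\right) = 4383$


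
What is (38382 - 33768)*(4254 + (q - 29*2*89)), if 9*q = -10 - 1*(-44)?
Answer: -12516244/3 ≈ -4.1721e+6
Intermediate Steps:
q = 34/9 (q = (-10 - 1*(-44))/9 = (-10 + 44)/9 = (1/9)*34 = 34/9 ≈ 3.7778)
(38382 - 33768)*(4254 + (q - 29*2*89)) = (38382 - 33768)*(4254 + (34/9 - 29*2*89)) = 4614*(4254 + (34/9 - 58*89)) = 4614*(4254 + (34/9 - 5162)) = 4614*(4254 - 46424/9) = 4614*(-8138/9) = -12516244/3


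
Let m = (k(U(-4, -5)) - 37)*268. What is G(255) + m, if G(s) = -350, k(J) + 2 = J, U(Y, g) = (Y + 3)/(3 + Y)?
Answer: -10534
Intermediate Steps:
U(Y, g) = 1 (U(Y, g) = (3 + Y)/(3 + Y) = 1)
k(J) = -2 + J
m = -10184 (m = ((-2 + 1) - 37)*268 = (-1 - 37)*268 = -38*268 = -10184)
G(255) + m = -350 - 10184 = -10534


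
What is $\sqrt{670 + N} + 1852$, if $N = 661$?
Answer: $1852 + 11 \sqrt{11} \approx 1888.5$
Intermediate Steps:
$\sqrt{670 + N} + 1852 = \sqrt{670 + 661} + 1852 = \sqrt{1331} + 1852 = 11 \sqrt{11} + 1852 = 1852 + 11 \sqrt{11}$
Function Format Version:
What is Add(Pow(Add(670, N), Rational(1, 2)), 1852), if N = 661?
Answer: Add(1852, Mul(11, Pow(11, Rational(1, 2)))) ≈ 1888.5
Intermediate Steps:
Add(Pow(Add(670, N), Rational(1, 2)), 1852) = Add(Pow(Add(670, 661), Rational(1, 2)), 1852) = Add(Pow(1331, Rational(1, 2)), 1852) = Add(Mul(11, Pow(11, Rational(1, 2))), 1852) = Add(1852, Mul(11, Pow(11, Rational(1, 2))))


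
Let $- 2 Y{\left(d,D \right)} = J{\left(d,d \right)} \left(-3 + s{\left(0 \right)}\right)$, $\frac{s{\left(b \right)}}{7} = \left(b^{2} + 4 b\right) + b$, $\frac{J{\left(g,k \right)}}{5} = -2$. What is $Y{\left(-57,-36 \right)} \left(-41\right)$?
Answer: $615$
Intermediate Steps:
$J{\left(g,k \right)} = -10$ ($J{\left(g,k \right)} = 5 \left(-2\right) = -10$)
$s{\left(b \right)} = 7 b^{2} + 35 b$ ($s{\left(b \right)} = 7 \left(\left(b^{2} + 4 b\right) + b\right) = 7 \left(b^{2} + 5 b\right) = 7 b^{2} + 35 b$)
$Y{\left(d,D \right)} = -15$ ($Y{\left(d,D \right)} = - \frac{\left(-10\right) \left(-3 + 7 \cdot 0 \left(5 + 0\right)\right)}{2} = - \frac{\left(-10\right) \left(-3 + 7 \cdot 0 \cdot 5\right)}{2} = - \frac{\left(-10\right) \left(-3 + 0\right)}{2} = - \frac{\left(-10\right) \left(-3\right)}{2} = \left(- \frac{1}{2}\right) 30 = -15$)
$Y{\left(-57,-36 \right)} \left(-41\right) = \left(-15\right) \left(-41\right) = 615$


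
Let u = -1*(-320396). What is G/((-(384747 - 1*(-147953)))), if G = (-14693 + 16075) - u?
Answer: 159507/266350 ≈ 0.59886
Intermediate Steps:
u = 320396
G = -319014 (G = (-14693 + 16075) - 1*320396 = 1382 - 320396 = -319014)
G/((-(384747 - 1*(-147953)))) = -319014*(-1/(384747 - 1*(-147953))) = -319014*(-1/(384747 + 147953)) = -319014/((-1*532700)) = -319014/(-532700) = -319014*(-1/532700) = 159507/266350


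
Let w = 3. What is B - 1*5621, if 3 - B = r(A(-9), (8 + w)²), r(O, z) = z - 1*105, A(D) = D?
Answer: -5634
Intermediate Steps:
r(O, z) = -105 + z (r(O, z) = z - 105 = -105 + z)
B = -13 (B = 3 - (-105 + (8 + 3)²) = 3 - (-105 + 11²) = 3 - (-105 + 121) = 3 - 1*16 = 3 - 16 = -13)
B - 1*5621 = -13 - 1*5621 = -13 - 5621 = -5634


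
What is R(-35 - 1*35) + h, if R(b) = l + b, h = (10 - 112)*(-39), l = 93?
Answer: 4001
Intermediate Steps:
h = 3978 (h = -102*(-39) = 3978)
R(b) = 93 + b
R(-35 - 1*35) + h = (93 + (-35 - 1*35)) + 3978 = (93 + (-35 - 35)) + 3978 = (93 - 70) + 3978 = 23 + 3978 = 4001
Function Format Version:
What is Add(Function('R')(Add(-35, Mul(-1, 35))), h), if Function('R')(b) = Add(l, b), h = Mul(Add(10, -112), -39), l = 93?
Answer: 4001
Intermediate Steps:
h = 3978 (h = Mul(-102, -39) = 3978)
Function('R')(b) = Add(93, b)
Add(Function('R')(Add(-35, Mul(-1, 35))), h) = Add(Add(93, Add(-35, Mul(-1, 35))), 3978) = Add(Add(93, Add(-35, -35)), 3978) = Add(Add(93, -70), 3978) = Add(23, 3978) = 4001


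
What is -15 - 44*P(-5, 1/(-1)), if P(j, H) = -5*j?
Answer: -1115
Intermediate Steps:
-15 - 44*P(-5, 1/(-1)) = -15 - (-220)*(-5) = -15 - 44*25 = -15 - 1100 = -1115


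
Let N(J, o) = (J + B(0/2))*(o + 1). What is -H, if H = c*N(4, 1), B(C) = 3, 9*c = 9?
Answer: -14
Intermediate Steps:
c = 1 (c = (1/9)*9 = 1)
N(J, o) = (1 + o)*(3 + J) (N(J, o) = (J + 3)*(o + 1) = (3 + J)*(1 + o) = (1 + o)*(3 + J))
H = 14 (H = 1*(3 + 4 + 3*1 + 4*1) = 1*(3 + 4 + 3 + 4) = 1*14 = 14)
-H = -1*14 = -14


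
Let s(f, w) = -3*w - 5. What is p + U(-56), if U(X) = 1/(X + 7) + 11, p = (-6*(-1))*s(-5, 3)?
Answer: -3578/49 ≈ -73.020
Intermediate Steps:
s(f, w) = -5 - 3*w
p = -84 (p = (-6*(-1))*(-5 - 3*3) = 6*(-5 - 9) = 6*(-14) = -84)
U(X) = 11 + 1/(7 + X) (U(X) = 1/(7 + X) + 11 = 11 + 1/(7 + X))
p + U(-56) = -84 + (78 + 11*(-56))/(7 - 56) = -84 + (78 - 616)/(-49) = -84 - 1/49*(-538) = -84 + 538/49 = -3578/49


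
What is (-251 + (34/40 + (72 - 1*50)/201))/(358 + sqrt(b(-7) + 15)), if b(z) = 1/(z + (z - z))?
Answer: -1259469239/1803058440 + 1005163*sqrt(182)/1803058440 ≈ -0.69100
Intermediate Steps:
b(z) = 1/z (b(z) = 1/(z + 0) = 1/z)
(-251 + (34/40 + (72 - 1*50)/201))/(358 + sqrt(b(-7) + 15)) = (-251 + (34/40 + (72 - 1*50)/201))/(358 + sqrt(1/(-7) + 15)) = (-251 + (34*(1/40) + (72 - 50)*(1/201)))/(358 + sqrt(-1/7 + 15)) = (-251 + (17/20 + 22*(1/201)))/(358 + sqrt(104/7)) = (-251 + (17/20 + 22/201))/(358 + 2*sqrt(182)/7) = (-251 + 3857/4020)/(358 + 2*sqrt(182)/7) = -1005163/(4020*(358 + 2*sqrt(182)/7))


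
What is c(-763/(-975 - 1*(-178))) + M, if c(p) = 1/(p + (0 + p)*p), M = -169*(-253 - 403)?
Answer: 131959837129/1190280 ≈ 1.1086e+5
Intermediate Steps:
M = 110864 (M = -169*(-656) = 110864)
c(p) = 1/(p + p²) (c(p) = 1/(p + p*p) = 1/(p + p²))
c(-763/(-975 - 1*(-178))) + M = 1/(((-763/(-975 - 1*(-178))))*(1 - 763/(-975 - 1*(-178)))) + 110864 = 1/(((-763/(-975 + 178)))*(1 - 763/(-975 + 178))) + 110864 = 1/(((-763/(-797)))*(1 - 763/(-797))) + 110864 = 1/(((-763*(-1/797)))*(1 - 763*(-1/797))) + 110864 = 1/((763/797)*(1 + 763/797)) + 110864 = 797/(763*(1560/797)) + 110864 = (797/763)*(797/1560) + 110864 = 635209/1190280 + 110864 = 131959837129/1190280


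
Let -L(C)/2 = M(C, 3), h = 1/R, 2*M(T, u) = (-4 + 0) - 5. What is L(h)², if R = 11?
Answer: 81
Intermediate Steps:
M(T, u) = -9/2 (M(T, u) = ((-4 + 0) - 5)/2 = (-4 - 5)/2 = (½)*(-9) = -9/2)
h = 1/11 ≈ 0.090909
L(C) = 9 (L(C) = -2*(-9/2) = 9)
L(h)² = 9² = 81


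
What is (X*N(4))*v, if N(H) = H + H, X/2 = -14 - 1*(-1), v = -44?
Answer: 9152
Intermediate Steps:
X = -26 (X = 2*(-14 - 1*(-1)) = 2*(-14 + 1) = 2*(-13) = -26)
N(H) = 2*H
(X*N(4))*v = -52*4*(-44) = -26*8*(-44) = -208*(-44) = 9152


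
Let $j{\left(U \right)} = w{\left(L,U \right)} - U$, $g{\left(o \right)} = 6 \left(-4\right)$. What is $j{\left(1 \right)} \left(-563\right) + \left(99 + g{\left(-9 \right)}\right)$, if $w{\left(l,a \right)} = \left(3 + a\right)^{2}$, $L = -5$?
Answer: $-8370$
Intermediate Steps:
$g{\left(o \right)} = -24$
$j{\left(U \right)} = \left(3 + U\right)^{2} - U$
$j{\left(1 \right)} \left(-563\right) + \left(99 + g{\left(-9 \right)}\right) = \left(\left(3 + 1\right)^{2} - 1\right) \left(-563\right) + \left(99 - 24\right) = \left(4^{2} - 1\right) \left(-563\right) + 75 = \left(16 - 1\right) \left(-563\right) + 75 = 15 \left(-563\right) + 75 = -8445 + 75 = -8370$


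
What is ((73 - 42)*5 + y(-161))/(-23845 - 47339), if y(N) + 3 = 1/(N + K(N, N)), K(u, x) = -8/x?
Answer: -3938615/1844590992 ≈ -0.0021352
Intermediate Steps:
y(N) = -3 + 1/(N - 8/N)
((73 - 42)*5 + y(-161))/(-23845 - 47339) = ((73 - 42)*5 + (24 - 1*(-161)*(-1 + 3*(-161)))/(-8 + (-161)²))/(-23845 - 47339) = (31*5 + (24 - 1*(-161)*(-1 - 483))/(-8 + 25921))/(-71184) = (155 + (24 - 1*(-161)*(-484))/25913)*(-1/71184) = (155 + (24 - 77924)/25913)*(-1/71184) = (155 + (1/25913)*(-77900))*(-1/71184) = (155 - 77900/25913)*(-1/71184) = (3938615/25913)*(-1/71184) = -3938615/1844590992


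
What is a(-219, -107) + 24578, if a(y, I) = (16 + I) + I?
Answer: 24380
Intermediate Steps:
a(y, I) = 16 + 2*I
a(-219, -107) + 24578 = (16 + 2*(-107)) + 24578 = (16 - 214) + 24578 = -198 + 24578 = 24380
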